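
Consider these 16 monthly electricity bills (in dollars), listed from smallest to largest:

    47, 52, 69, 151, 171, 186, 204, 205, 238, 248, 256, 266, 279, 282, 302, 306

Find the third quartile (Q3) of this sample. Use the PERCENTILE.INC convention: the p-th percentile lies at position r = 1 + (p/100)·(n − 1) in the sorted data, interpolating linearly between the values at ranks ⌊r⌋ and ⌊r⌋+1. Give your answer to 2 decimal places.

n = 16.
r = 1 + (75/100)·(16 − 1) = 1 + 11.25 = 12.25.
Rank 12 is 266 and rank 13 is 279.
Interpolate: 266 + 0.25·(279 − 266) = 266 + 0.25·13 = 269.25.

269.25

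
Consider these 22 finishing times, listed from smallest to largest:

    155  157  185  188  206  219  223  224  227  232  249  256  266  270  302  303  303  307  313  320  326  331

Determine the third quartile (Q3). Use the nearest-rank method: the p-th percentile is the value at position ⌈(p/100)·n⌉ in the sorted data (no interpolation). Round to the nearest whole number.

n = 22.
Position = ⌈75/100 · 22⌉ = ⌈16.5⌉ = 17.
The value at rank 17 is 303.

303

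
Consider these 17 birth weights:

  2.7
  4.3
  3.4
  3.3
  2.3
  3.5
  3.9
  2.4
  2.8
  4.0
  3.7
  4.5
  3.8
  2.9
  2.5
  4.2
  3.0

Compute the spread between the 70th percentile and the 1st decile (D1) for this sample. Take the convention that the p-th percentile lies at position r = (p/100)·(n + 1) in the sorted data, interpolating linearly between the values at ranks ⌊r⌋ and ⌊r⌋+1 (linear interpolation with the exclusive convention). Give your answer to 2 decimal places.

1.48

Sorted: 2.3, 2.4, 2.5, 2.7, 2.8, 2.9, 3.0, 3.3, 3.4, 3.5, 3.7, 3.8, 3.9, 4.0, 4.2, 4.3, 4.5.
n = 17.
P10: r = 1.8; ranks 1–2 are 2.3, 2.4; interpolating gives 2.38.
P70: r = 12.6; ranks 12–13 are 3.8, 3.9; interpolating gives 3.86.
Difference: 3.86 − 2.38 = 1.48.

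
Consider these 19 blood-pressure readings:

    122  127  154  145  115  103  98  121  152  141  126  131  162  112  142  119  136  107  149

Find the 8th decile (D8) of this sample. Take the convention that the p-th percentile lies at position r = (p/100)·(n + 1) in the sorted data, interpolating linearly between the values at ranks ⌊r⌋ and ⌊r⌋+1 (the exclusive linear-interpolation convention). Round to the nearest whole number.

Sorted: 98, 103, 107, 112, 115, 119, 121, 122, 126, 127, 131, 136, 141, 142, 145, 149, 152, 154, 162.
n = 19.
r = (80/100)·(19 + 1) = 16.
r is an integer, so P80 is the value at rank 16: 149.

149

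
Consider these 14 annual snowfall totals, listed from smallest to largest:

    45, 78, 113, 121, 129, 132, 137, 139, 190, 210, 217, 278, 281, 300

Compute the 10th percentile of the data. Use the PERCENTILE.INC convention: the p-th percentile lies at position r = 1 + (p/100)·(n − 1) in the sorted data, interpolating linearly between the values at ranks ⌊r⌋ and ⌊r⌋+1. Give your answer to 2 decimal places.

88.50

n = 14.
r = 1 + (10/100)·(14 − 1) = 1 + 1.3 = 2.3.
Rank 2 is 78 and rank 3 is 113.
Interpolate: 78 + 0.3·(113 − 78) = 78 + 0.3·35 = 88.5.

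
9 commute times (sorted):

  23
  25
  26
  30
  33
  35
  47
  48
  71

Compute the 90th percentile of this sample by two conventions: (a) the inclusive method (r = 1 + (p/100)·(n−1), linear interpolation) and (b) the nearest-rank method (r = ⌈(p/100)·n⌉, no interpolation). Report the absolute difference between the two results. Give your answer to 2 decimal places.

18.40

n = 9.
(a) r = 8.2; between ranks 8 (48) and 9 (71): 52.6.
(b) the nearest-rank method: rank 9 → 71.
|52.6 − 71| = 18.4.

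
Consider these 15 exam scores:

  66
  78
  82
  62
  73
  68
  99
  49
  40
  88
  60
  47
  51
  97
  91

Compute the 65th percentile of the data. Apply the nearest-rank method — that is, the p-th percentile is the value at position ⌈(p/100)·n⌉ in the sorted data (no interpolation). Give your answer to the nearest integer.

Sorted: 40, 47, 49, 51, 60, 62, 66, 68, 73, 78, 82, 88, 91, 97, 99.
n = 15.
Position = ⌈65/100 · 15⌉ = ⌈9.75⌉ = 10.
The value at rank 10 is 78.

78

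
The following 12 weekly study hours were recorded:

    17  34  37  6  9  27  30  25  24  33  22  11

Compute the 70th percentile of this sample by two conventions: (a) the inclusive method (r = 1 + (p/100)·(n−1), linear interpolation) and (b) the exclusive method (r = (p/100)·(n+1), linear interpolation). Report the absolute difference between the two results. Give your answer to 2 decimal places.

1.20

Sorted: 6, 9, 11, 17, 22, 24, 25, 27, 30, 33, 34, 37.
n = 12.
(a) r = 8.7; between ranks 8 (27) and 9 (30): 29.1.
(b) r = 9.1; between ranks 9 (30) and 10 (33): 30.3.
|29.1 − 30.3| = 1.2.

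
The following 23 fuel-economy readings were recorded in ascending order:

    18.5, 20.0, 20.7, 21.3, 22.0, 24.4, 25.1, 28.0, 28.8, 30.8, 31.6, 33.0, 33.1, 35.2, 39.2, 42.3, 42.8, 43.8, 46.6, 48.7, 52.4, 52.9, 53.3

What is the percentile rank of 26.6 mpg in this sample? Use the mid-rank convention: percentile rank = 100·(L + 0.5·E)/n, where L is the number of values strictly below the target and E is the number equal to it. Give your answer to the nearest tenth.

30.4

Count below 26.6: L = 7; count equal: E = 0; n = 23.
Percentile rank = 100·(7 + 0.5·0)/23 = 100·7/23 = 30.43.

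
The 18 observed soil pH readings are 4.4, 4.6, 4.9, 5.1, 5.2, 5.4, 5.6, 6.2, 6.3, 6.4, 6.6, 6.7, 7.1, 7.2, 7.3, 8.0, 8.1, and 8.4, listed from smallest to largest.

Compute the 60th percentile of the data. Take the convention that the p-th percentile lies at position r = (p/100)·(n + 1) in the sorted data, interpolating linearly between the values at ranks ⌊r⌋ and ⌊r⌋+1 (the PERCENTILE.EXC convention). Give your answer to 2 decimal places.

n = 18.
r = (60/100)·(18 + 1) = 11.4.
Rank 11 is 6.6 and rank 12 is 6.7.
Interpolate: 6.6 + 0.4·(6.7 − 6.6) = 6.6 + 0.4·0.1 = 6.64.

6.64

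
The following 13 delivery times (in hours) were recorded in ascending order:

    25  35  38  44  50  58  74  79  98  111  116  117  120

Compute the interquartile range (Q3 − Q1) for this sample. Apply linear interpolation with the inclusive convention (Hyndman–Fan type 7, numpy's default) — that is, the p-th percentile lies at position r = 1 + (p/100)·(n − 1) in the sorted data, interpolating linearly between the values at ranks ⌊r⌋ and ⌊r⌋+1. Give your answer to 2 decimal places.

67.00

n = 13.
P25: r = 4 (integer) → 44.
P75: r = 10 (integer) → 111.
Difference: 111 − 44 = 67.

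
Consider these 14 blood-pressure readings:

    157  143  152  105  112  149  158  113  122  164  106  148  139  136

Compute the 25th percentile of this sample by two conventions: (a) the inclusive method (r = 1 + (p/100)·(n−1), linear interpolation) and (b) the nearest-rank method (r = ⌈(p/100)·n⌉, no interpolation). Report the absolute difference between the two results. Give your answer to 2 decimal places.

Sorted: 105, 106, 112, 113, 122, 136, 139, 143, 148, 149, 152, 157, 158, 164.
n = 14.
(a) r = 4.25; between ranks 4 (113) and 5 (122): 115.25.
(b) the nearest-rank method: rank 4 → 113.
|115.25 − 113| = 2.25.

2.25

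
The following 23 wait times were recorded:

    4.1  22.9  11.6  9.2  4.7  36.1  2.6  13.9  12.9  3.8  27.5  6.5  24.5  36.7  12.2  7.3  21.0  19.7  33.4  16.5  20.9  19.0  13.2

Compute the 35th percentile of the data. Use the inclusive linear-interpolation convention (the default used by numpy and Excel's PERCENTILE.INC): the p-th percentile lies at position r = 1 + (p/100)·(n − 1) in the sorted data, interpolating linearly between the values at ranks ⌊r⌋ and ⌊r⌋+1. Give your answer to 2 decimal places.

Sorted: 2.6, 3.8, 4.1, 4.7, 6.5, 7.3, 9.2, 11.6, 12.2, 12.9, 13.2, 13.9, 16.5, 19.0, 19.7, 20.9, 21.0, 22.9, 24.5, 27.5, 33.4, 36.1, 36.7.
n = 23.
r = 1 + (35/100)·(23 − 1) = 1 + 7.7 = 8.7.
Rank 8 is 11.6 and rank 9 is 12.2.
Interpolate: 11.6 + 0.7·(12.2 − 11.6) = 11.6 + 0.7·0.6 = 12.02.

12.02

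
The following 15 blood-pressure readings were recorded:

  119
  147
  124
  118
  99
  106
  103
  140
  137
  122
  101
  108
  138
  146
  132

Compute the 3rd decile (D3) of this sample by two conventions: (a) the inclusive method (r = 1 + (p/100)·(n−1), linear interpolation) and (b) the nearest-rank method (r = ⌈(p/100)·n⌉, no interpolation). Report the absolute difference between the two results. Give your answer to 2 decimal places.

Sorted: 99, 101, 103, 106, 108, 118, 119, 122, 124, 132, 137, 138, 140, 146, 147.
n = 15.
(a) r = 5.2; between ranks 5 (108) and 6 (118): 110.
(b) the nearest-rank method: rank 5 → 108.
|110 − 108| = 2.

2.00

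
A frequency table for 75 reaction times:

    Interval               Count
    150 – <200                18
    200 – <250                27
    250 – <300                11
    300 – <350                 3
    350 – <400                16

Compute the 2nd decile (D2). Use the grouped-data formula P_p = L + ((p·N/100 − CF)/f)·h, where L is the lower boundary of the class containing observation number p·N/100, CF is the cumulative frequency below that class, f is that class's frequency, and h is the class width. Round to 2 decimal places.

N = 75; target position k = 20/100 · 75 = 15.
Cumulative frequencies: 18, 45, 56, 59, 75.
Observation 15 falls in the class 150 – <200.
L = 150, CF = 0, f = 18, h = 50.
P20 = 150 + ((15 − 0)/18)·50 = 150 + 41.6667 = 191.667.

191.67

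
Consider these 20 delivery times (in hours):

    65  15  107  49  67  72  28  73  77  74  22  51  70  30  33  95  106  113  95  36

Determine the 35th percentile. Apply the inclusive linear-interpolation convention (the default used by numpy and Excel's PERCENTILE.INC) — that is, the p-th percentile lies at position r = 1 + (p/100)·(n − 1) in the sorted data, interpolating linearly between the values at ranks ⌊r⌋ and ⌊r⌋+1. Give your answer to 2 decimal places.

50.30

Sorted: 15, 22, 28, 30, 33, 36, 49, 51, 65, 67, 70, 72, 73, 74, 77, 95, 95, 106, 107, 113.
n = 20.
r = 1 + (35/100)·(20 − 1) = 1 + 6.65 = 7.65.
Rank 7 is 49 and rank 8 is 51.
Interpolate: 49 + 0.65·(51 − 49) = 49 + 0.65·2 = 50.3.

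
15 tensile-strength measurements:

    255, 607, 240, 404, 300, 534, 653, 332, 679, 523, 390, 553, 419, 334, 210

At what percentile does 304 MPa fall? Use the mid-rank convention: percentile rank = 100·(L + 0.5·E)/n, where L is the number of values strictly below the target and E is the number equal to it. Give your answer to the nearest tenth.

Sorted: 210, 240, 255, 300, 332, 334, 390, 404, 419, 523, 534, 553, 607, 653, 679.
Count below 304: L = 4; count equal: E = 0; n = 15.
Percentile rank = 100·(4 + 0.5·0)/15 = 100·4/15 = 26.67.

26.7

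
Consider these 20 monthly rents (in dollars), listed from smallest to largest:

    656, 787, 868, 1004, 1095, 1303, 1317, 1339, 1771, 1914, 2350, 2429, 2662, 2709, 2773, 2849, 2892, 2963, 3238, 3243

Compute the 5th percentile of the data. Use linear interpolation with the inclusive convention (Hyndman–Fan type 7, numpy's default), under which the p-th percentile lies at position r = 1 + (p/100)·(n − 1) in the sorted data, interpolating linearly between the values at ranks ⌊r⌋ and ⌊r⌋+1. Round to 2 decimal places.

n = 20.
r = 1 + (5/100)·(20 − 1) = 1 + 0.95 = 1.95.
Rank 1 is 656 and rank 2 is 787.
Interpolate: 656 + 0.95·(787 − 656) = 656 + 0.95·131 = 780.45.

780.45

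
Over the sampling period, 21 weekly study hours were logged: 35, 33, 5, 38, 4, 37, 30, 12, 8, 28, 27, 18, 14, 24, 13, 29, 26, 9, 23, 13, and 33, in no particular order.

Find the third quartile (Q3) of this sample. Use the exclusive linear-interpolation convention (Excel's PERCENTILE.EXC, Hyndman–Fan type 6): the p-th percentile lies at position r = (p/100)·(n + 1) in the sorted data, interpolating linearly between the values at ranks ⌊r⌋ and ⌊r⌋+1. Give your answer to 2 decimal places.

31.50

Sorted: 4, 5, 8, 9, 12, 13, 13, 14, 18, 23, 24, 26, 27, 28, 29, 30, 33, 33, 35, 37, 38.
n = 21.
r = (75/100)·(21 + 1) = 16.5.
Rank 16 is 30 and rank 17 is 33.
Interpolate: 30 + 0.5·(33 − 30) = 30 + 0.5·3 = 31.5.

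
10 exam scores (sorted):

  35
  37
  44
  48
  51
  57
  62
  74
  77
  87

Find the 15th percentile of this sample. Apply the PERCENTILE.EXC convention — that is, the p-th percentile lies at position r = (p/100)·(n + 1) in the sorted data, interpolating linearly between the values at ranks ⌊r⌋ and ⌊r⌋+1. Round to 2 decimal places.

n = 10.
r = (15/100)·(10 + 1) = 1.65.
Rank 1 is 35 and rank 2 is 37.
Interpolate: 35 + 0.65·(37 − 35) = 35 + 0.65·2 = 36.3.

36.30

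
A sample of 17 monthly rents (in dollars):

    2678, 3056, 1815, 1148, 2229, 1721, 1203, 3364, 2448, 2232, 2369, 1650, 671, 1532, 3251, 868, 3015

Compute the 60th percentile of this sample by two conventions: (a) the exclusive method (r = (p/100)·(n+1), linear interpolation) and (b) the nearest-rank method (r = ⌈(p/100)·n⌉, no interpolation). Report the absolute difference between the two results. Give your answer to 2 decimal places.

27.40

Sorted: 671, 868, 1148, 1203, 1532, 1650, 1721, 1815, 2229, 2232, 2369, 2448, 2678, 3015, 3056, 3251, 3364.
n = 17.
(a) r = 10.8; between ranks 10 (2232) and 11 (2369): 2341.6.
(b) the nearest-rank method: rank 11 → 2369.
|2341.6 − 2369| = 27.4.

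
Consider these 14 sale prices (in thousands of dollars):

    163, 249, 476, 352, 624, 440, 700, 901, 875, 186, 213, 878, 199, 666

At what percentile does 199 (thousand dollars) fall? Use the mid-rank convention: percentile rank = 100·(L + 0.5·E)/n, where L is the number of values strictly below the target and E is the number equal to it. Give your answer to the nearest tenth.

17.9

Sorted: 163, 186, 199, 213, 249, 352, 440, 476, 624, 666, 700, 875, 878, 901.
Count below 199: L = 2; count equal: E = 1; n = 14.
Percentile rank = 100·(2 + 0.5·1)/14 = 100·2.5/14 = 17.86.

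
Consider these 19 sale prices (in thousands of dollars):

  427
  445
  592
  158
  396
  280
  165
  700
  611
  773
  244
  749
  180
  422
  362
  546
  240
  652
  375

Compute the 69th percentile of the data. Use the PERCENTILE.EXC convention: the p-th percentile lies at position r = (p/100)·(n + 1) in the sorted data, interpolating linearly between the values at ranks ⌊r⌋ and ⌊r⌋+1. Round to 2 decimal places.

582.80

Sorted: 158, 165, 180, 240, 244, 280, 362, 375, 396, 422, 427, 445, 546, 592, 611, 652, 700, 749, 773.
n = 19.
r = (69/100)·(19 + 1) = 13.8.
Rank 13 is 546 and rank 14 is 592.
Interpolate: 546 + 0.8·(592 − 546) = 546 + 0.8·46 = 582.8.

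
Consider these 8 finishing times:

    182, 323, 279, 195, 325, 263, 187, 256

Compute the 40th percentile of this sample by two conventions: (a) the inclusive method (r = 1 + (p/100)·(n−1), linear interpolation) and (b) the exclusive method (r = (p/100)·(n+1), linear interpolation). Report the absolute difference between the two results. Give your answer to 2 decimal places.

12.20

Sorted: 182, 187, 195, 256, 263, 279, 323, 325.
n = 8.
(a) r = 3.8; between ranks 3 (195) and 4 (256): 243.8.
(b) r = 3.6; between ranks 3 (195) and 4 (256): 231.6.
|243.8 − 231.6| = 12.2.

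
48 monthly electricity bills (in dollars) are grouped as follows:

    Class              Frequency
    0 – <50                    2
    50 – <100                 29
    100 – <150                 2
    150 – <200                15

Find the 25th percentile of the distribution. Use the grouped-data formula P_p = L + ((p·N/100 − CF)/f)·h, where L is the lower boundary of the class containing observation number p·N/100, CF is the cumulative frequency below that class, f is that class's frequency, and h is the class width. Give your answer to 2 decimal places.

N = 48; target position k = 25/100 · 48 = 12.
Cumulative frequencies: 2, 31, 33, 48.
Observation 12 falls in the class 50 – <100.
L = 50, CF = 2, f = 29, h = 50.
P25 = 50 + ((12 − 2)/29)·50 = 50 + 17.2414 = 67.2414.

67.24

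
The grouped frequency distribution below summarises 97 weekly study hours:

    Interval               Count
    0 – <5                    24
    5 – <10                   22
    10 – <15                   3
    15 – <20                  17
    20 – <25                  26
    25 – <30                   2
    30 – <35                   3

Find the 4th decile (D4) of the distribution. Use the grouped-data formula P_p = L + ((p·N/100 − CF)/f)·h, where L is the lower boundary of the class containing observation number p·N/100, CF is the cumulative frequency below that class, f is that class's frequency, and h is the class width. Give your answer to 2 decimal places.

8.36

N = 97; target position k = 40/100 · 97 = 38.8.
Cumulative frequencies: 24, 46, 49, 66, 92, 94, 97.
Observation 38.8 falls in the class 5 – <10.
L = 5, CF = 24, f = 22, h = 5.
P40 = 5 + ((38.8 − 24)/22)·5 = 5 + 3.36364 = 8.36364.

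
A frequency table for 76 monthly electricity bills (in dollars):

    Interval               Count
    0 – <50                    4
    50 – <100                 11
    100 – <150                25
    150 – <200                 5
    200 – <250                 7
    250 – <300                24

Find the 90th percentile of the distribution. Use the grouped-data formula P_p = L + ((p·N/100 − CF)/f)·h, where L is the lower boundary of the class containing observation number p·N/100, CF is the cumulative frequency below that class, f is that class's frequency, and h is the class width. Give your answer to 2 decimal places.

284.17

N = 76; target position k = 90/100 · 76 = 68.4.
Cumulative frequencies: 4, 15, 40, 45, 52, 76.
Observation 68.4 falls in the class 250 – <300.
L = 250, CF = 52, f = 24, h = 50.
P90 = 250 + ((68.4 − 52)/24)·50 = 250 + 34.1667 = 284.167.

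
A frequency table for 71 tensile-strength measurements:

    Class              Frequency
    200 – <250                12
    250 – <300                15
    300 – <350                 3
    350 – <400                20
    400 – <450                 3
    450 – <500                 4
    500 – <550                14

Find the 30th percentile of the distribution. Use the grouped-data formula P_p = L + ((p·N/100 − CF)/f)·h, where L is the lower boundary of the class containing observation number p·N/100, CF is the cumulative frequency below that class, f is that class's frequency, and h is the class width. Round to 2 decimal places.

281.00

N = 71; target position k = 30/100 · 71 = 21.3.
Cumulative frequencies: 12, 27, 30, 50, 53, 57, 71.
Observation 21.3 falls in the class 250 – <300.
L = 250, CF = 12, f = 15, h = 50.
P30 = 250 + ((21.3 − 12)/15)·50 = 250 + 31 = 281.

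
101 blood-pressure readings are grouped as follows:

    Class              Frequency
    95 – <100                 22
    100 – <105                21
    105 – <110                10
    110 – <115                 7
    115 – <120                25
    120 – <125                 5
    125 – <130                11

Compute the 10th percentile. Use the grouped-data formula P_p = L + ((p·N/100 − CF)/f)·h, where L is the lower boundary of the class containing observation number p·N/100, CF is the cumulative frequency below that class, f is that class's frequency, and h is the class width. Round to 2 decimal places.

N = 101; target position k = 10/100 · 101 = 10.1.
Cumulative frequencies: 22, 43, 53, 60, 85, 90, 101.
Observation 10.1 falls in the class 95 – <100.
L = 95, CF = 0, f = 22, h = 5.
P10 = 95 + ((10.1 − 0)/22)·5 = 95 + 2.29545 = 97.2955.

97.30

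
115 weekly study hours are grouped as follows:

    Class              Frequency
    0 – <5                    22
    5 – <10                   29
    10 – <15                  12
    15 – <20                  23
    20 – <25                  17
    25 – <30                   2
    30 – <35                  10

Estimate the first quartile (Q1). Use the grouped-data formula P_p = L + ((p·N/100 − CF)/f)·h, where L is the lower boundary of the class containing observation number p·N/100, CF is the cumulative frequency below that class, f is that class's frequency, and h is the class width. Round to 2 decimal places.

6.16

N = 115; target position k = 25/100 · 115 = 28.75.
Cumulative frequencies: 22, 51, 63, 86, 103, 105, 115.
Observation 28.75 falls in the class 5 – <10.
L = 5, CF = 22, f = 29, h = 5.
P25 = 5 + ((28.75 − 22)/29)·5 = 5 + 1.16379 = 6.16379.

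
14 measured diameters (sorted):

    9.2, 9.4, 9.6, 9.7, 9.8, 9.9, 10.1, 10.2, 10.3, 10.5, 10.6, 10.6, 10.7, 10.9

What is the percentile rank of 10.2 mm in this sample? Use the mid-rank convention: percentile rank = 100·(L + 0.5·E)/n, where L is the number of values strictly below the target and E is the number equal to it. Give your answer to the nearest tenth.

Count below 10.2: L = 7; count equal: E = 1; n = 14.
Percentile rank = 100·(7 + 0.5·1)/14 = 100·7.5/14 = 53.57.

53.6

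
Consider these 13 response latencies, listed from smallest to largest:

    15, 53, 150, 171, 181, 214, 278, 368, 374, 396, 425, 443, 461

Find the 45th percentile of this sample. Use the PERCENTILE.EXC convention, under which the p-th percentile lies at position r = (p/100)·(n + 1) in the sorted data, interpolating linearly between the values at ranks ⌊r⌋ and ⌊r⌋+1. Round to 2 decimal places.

233.20

n = 13.
r = (45/100)·(13 + 1) = 6.3.
Rank 6 is 214 and rank 7 is 278.
Interpolate: 214 + 0.3·(278 − 214) = 214 + 0.3·64 = 233.2.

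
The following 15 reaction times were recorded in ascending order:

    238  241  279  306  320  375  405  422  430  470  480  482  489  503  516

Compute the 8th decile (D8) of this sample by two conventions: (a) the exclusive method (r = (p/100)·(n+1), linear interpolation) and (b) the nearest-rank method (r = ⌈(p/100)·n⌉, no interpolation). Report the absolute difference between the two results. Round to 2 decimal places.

5.60

n = 15.
(a) r = 12.8; between ranks 12 (482) and 13 (489): 487.6.
(b) the nearest-rank method: rank 12 → 482.
|487.6 − 482| = 5.6.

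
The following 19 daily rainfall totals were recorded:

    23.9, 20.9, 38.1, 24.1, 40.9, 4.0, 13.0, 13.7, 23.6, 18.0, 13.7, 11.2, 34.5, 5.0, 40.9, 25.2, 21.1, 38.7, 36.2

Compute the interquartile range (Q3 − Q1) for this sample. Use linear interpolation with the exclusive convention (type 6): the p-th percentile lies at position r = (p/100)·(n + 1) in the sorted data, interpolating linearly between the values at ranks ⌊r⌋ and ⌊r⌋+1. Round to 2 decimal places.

22.50

Sorted: 4.0, 5.0, 11.2, 13.0, 13.7, 13.7, 18.0, 20.9, 21.1, 23.6, 23.9, 24.1, 25.2, 34.5, 36.2, 38.1, 38.7, 40.9, 40.9.
n = 19.
P25: r = 5 (integer) → 13.7.
P75: r = 15 (integer) → 36.2.
Difference: 36.2 − 13.7 = 22.5.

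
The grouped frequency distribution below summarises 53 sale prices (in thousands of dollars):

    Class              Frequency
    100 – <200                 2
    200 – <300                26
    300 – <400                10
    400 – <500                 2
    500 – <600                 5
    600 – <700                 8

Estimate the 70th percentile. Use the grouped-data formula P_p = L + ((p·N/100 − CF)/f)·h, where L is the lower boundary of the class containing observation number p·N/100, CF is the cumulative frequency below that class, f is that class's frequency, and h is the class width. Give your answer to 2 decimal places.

391.00

N = 53; target position k = 70/100 · 53 = 37.1.
Cumulative frequencies: 2, 28, 38, 40, 45, 53.
Observation 37.1 falls in the class 300 – <400.
L = 300, CF = 28, f = 10, h = 100.
P70 = 300 + ((37.1 − 28)/10)·100 = 300 + 91 = 391.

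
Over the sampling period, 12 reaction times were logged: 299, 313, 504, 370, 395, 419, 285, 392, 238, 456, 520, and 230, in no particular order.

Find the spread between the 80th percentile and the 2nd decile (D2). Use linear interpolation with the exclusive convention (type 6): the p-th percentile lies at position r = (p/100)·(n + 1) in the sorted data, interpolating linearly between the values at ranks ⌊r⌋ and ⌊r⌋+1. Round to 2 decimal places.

209.00

Sorted: 230, 238, 285, 299, 313, 370, 392, 395, 419, 456, 504, 520.
n = 12.
P20: r = 2.6; ranks 2–3 are 238, 285; interpolating gives 266.2.
P80: r = 10.4; ranks 10–11 are 456, 504; interpolating gives 475.2.
Difference: 475.2 − 266.2 = 209.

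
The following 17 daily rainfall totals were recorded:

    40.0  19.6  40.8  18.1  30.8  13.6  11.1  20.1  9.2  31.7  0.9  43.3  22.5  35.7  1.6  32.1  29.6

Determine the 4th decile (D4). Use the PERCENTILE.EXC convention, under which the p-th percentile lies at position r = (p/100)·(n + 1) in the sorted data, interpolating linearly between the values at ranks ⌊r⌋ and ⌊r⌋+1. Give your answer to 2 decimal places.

Sorted: 0.9, 1.6, 9.2, 11.1, 13.6, 18.1, 19.6, 20.1, 22.5, 29.6, 30.8, 31.7, 32.1, 35.7, 40.0, 40.8, 43.3.
n = 17.
r = (40/100)·(17 + 1) = 7.2.
Rank 7 is 19.6 and rank 8 is 20.1.
Interpolate: 19.6 + 0.2·(20.1 − 19.6) = 19.6 + 0.2·0.5 = 19.7.

19.70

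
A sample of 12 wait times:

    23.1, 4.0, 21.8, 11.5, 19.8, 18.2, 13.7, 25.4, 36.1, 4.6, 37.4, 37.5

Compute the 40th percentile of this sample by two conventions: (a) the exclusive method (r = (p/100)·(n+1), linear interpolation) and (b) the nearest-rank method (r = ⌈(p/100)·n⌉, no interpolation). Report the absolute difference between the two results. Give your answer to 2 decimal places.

0.32

Sorted: 4.0, 4.6, 11.5, 13.7, 18.2, 19.8, 21.8, 23.1, 25.4, 36.1, 37.4, 37.5.
n = 12.
(a) r = 5.2; between ranks 5 (18.2) and 6 (19.8): 18.52.
(b) the nearest-rank method: rank 5 → 18.2.
|18.52 − 18.2| = 0.32.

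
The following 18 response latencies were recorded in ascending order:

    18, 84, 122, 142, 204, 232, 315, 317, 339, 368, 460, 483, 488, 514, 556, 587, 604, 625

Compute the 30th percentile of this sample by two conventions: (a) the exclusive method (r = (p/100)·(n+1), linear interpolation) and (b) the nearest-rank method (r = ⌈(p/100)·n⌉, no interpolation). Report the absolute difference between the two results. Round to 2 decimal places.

n = 18.
(a) r = 5.7; between ranks 5 (204) and 6 (232): 223.6.
(b) the nearest-rank method: rank 6 → 232.
|223.6 − 232| = 8.4.

8.40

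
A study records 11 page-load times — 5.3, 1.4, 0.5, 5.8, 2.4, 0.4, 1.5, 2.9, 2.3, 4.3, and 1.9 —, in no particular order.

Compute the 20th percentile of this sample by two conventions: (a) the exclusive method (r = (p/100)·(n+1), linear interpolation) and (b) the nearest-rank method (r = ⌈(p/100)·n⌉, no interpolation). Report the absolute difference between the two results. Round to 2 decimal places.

0.54

Sorted: 0.4, 0.5, 1.4, 1.5, 1.9, 2.3, 2.4, 2.9, 4.3, 5.3, 5.8.
n = 11.
(a) r = 2.4; between ranks 2 (0.5) and 3 (1.4): 0.86.
(b) the nearest-rank method: rank 3 → 1.4.
|0.86 − 1.4| = 0.54.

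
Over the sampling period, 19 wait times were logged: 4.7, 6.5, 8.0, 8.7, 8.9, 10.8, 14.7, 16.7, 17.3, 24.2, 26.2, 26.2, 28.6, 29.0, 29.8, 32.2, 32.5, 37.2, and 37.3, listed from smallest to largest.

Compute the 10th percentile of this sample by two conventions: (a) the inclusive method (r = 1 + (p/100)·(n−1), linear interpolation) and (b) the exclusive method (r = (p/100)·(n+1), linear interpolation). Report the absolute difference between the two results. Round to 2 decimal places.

n = 19.
(a) r = 2.8; between ranks 2 (6.5) and 3 (8.0): 7.7.
(b) r = 2 → value at rank 2 = 6.5.
|7.7 − 6.5| = 1.2.

1.20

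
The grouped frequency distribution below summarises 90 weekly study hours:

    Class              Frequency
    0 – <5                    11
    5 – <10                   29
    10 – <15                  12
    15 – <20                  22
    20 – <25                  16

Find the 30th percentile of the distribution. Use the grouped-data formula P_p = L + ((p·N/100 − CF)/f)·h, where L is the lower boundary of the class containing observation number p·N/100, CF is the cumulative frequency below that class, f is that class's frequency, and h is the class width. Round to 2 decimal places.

7.76

N = 90; target position k = 30/100 · 90 = 27.
Cumulative frequencies: 11, 40, 52, 74, 90.
Observation 27 falls in the class 5 – <10.
L = 5, CF = 11, f = 29, h = 5.
P30 = 5 + ((27 − 11)/29)·5 = 5 + 2.75862 = 7.75862.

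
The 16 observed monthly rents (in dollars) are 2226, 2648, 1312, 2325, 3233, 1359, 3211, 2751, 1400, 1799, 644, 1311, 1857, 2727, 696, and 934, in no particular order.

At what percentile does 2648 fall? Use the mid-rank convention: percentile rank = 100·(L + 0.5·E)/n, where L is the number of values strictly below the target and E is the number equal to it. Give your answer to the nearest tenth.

71.9

Sorted: 644, 696, 934, 1311, 1312, 1359, 1400, 1799, 1857, 2226, 2325, 2648, 2727, 2751, 3211, 3233.
Count below 2648: L = 11; count equal: E = 1; n = 16.
Percentile rank = 100·(11 + 0.5·1)/16 = 100·11.5/16 = 71.88.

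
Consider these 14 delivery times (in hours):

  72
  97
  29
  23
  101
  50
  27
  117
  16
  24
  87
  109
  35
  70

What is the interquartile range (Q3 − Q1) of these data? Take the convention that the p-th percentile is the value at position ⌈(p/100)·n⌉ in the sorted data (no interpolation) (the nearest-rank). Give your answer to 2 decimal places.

Sorted: 16, 23, 24, 27, 29, 35, 50, 70, 72, 87, 97, 101, 109, 117.
n = 14.
P25: rank ⌈25/100·14⌉ = 4 → 27.
P75: rank ⌈75/100·14⌉ = 11 → 97.
Difference: 97 − 27 = 70.

70.00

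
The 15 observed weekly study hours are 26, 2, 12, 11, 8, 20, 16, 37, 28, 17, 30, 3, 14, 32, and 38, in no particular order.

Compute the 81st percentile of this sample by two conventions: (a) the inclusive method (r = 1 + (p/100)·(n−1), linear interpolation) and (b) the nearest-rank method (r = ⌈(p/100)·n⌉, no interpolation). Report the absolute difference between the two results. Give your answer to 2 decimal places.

Sorted: 2, 3, 8, 11, 12, 14, 16, 17, 20, 26, 28, 30, 32, 37, 38.
n = 15.
(a) r = 12.34; between ranks 12 (30) and 13 (32): 30.68.
(b) the nearest-rank method: rank 13 → 32.
|30.68 − 32| = 1.32.

1.32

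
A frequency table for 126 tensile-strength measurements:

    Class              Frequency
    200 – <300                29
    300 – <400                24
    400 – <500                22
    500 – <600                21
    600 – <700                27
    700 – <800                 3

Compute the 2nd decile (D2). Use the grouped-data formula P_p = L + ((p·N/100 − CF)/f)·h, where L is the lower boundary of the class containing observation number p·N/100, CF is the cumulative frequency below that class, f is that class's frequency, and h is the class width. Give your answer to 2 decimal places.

N = 126; target position k = 20/100 · 126 = 25.2.
Cumulative frequencies: 29, 53, 75, 96, 123, 126.
Observation 25.2 falls in the class 200 – <300.
L = 200, CF = 0, f = 29, h = 100.
P20 = 200 + ((25.2 − 0)/29)·100 = 200 + 86.8966 = 286.897.

286.90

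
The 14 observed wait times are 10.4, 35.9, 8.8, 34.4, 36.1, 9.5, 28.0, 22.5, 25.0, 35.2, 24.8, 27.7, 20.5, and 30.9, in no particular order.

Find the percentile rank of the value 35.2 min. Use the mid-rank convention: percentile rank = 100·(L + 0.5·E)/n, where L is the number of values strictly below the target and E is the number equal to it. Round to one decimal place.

82.1

Sorted: 8.8, 9.5, 10.4, 20.5, 22.5, 24.8, 25.0, 27.7, 28.0, 30.9, 34.4, 35.2, 35.9, 36.1.
Count below 35.2: L = 11; count equal: E = 1; n = 14.
Percentile rank = 100·(11 + 0.5·1)/14 = 100·11.5/14 = 82.14.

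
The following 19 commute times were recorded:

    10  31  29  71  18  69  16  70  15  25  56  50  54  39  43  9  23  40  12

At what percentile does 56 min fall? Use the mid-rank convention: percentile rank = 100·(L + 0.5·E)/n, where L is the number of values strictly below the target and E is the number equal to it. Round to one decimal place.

Sorted: 9, 10, 12, 15, 16, 18, 23, 25, 29, 31, 39, 40, 43, 50, 54, 56, 69, 70, 71.
Count below 56: L = 15; count equal: E = 1; n = 19.
Percentile rank = 100·(15 + 0.5·1)/19 = 100·15.5/19 = 81.58.

81.6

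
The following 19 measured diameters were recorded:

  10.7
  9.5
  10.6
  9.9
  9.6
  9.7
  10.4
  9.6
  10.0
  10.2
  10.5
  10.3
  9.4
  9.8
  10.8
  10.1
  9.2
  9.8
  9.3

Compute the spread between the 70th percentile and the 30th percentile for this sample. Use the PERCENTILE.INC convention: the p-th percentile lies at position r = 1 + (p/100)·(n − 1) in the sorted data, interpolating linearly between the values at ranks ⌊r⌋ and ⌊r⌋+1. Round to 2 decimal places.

0.62

Sorted: 9.2, 9.3, 9.4, 9.5, 9.6, 9.6, 9.7, 9.8, 9.8, 9.9, 10.0, 10.1, 10.2, 10.3, 10.4, 10.5, 10.6, 10.7, 10.8.
n = 19.
P30: r = 6.4; ranks 6–7 are 9.6, 9.7; interpolating gives 9.64.
P70: r = 13.6; ranks 13–14 are 10.2, 10.3; interpolating gives 10.26.
Difference: 10.26 − 9.64 = 0.62.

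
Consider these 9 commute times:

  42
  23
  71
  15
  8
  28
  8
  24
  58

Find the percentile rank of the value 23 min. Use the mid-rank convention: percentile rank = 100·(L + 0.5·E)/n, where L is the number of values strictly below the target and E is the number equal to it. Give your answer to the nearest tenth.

Sorted: 8, 8, 15, 23, 24, 28, 42, 58, 71.
Count below 23: L = 3; count equal: E = 1; n = 9.
Percentile rank = 100·(3 + 0.5·1)/9 = 100·3.5/9 = 38.89.

38.9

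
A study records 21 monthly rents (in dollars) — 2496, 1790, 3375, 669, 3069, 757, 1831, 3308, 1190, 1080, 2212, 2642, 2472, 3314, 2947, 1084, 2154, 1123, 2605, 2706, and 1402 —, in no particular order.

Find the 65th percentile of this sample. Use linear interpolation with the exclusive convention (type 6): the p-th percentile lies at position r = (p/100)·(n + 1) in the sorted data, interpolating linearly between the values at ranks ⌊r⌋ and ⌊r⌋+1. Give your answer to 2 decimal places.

Sorted: 669, 757, 1080, 1084, 1123, 1190, 1402, 1790, 1831, 2154, 2212, 2472, 2496, 2605, 2642, 2706, 2947, 3069, 3308, 3314, 3375.
n = 21.
r = (65/100)·(21 + 1) = 14.3.
Rank 14 is 2605 and rank 15 is 2642.
Interpolate: 2605 + 0.3·(2642 − 2605) = 2605 + 0.3·37 = 2616.1.

2616.10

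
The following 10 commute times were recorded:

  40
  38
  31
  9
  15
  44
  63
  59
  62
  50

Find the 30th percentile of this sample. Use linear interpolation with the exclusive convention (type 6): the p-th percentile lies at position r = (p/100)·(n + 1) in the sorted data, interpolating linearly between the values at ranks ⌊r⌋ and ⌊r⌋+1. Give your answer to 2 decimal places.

33.10

Sorted: 9, 15, 31, 38, 40, 44, 50, 59, 62, 63.
n = 10.
r = (30/100)·(10 + 1) = 3.3.
Rank 3 is 31 and rank 4 is 38.
Interpolate: 31 + 0.3·(38 − 31) = 31 + 0.3·7 = 33.1.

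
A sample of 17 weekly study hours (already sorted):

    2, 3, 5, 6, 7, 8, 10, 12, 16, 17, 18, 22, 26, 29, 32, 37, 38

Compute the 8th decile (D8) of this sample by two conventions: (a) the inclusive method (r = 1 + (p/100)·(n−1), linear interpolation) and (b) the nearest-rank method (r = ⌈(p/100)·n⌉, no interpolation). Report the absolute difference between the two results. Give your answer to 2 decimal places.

0.60

n = 17.
(a) r = 13.8; between ranks 13 (26) and 14 (29): 28.4.
(b) the nearest-rank method: rank 14 → 29.
|28.4 − 29| = 0.6.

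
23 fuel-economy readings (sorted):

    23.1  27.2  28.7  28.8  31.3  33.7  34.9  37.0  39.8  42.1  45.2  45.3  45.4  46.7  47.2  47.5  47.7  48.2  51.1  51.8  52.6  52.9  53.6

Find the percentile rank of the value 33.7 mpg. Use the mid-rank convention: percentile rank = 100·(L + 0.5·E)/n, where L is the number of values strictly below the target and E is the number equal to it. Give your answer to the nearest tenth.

Count below 33.7: L = 5; count equal: E = 1; n = 23.
Percentile rank = 100·(5 + 0.5·1)/23 = 100·5.5/23 = 23.91.

23.9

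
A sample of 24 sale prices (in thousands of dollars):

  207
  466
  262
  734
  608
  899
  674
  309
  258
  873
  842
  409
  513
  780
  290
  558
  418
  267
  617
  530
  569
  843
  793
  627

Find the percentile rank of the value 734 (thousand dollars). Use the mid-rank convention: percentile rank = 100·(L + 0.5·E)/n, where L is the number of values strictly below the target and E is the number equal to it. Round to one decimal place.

Sorted: 207, 258, 262, 267, 290, 309, 409, 418, 466, 513, 530, 558, 569, 608, 617, 627, 674, 734, 780, 793, 842, 843, 873, 899.
Count below 734: L = 17; count equal: E = 1; n = 24.
Percentile rank = 100·(17 + 0.5·1)/24 = 100·17.5/24 = 72.92.

72.9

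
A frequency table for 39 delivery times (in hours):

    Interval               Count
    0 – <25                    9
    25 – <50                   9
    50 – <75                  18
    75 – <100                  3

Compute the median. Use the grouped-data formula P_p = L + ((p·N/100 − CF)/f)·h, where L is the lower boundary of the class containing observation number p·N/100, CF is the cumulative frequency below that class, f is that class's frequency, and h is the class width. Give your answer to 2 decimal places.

N = 39; target position k = 50/100 · 39 = 19.5.
Cumulative frequencies: 9, 18, 36, 39.
Observation 19.5 falls in the class 50 – <75.
L = 50, CF = 18, f = 18, h = 25.
P50 = 50 + ((19.5 − 18)/18)·25 = 50 + 2.08333 = 52.0833.

52.08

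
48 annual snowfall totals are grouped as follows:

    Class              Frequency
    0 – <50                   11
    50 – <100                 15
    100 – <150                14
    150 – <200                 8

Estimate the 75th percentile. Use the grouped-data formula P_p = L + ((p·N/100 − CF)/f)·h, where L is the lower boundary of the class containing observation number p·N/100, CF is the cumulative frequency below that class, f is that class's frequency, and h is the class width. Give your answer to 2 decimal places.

N = 48; target position k = 75/100 · 48 = 36.
Cumulative frequencies: 11, 26, 40, 48.
Observation 36 falls in the class 100 – <150.
L = 100, CF = 26, f = 14, h = 50.
P75 = 100 + ((36 − 26)/14)·50 = 100 + 35.7143 = 135.714.

135.71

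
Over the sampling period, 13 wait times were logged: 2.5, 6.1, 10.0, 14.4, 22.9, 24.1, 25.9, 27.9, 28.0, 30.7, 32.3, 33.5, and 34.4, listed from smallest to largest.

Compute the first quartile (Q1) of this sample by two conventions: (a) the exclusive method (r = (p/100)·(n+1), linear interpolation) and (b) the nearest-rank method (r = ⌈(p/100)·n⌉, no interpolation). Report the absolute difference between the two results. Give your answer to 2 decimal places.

2.20

n = 13.
(a) r = 3.5; between ranks 3 (10.0) and 4 (14.4): 12.2.
(b) the nearest-rank method: rank 4 → 14.4.
|12.2 − 14.4| = 2.2.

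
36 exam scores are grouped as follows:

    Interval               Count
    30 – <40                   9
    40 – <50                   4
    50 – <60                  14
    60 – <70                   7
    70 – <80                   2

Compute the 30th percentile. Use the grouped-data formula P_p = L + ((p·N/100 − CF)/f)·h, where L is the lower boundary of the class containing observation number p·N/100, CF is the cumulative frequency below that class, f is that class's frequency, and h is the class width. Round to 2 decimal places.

44.50

N = 36; target position k = 30/100 · 36 = 10.8.
Cumulative frequencies: 9, 13, 27, 34, 36.
Observation 10.8 falls in the class 40 – <50.
L = 40, CF = 9, f = 4, h = 10.
P30 = 40 + ((10.8 − 9)/4)·10 = 40 + 4.5 = 44.5.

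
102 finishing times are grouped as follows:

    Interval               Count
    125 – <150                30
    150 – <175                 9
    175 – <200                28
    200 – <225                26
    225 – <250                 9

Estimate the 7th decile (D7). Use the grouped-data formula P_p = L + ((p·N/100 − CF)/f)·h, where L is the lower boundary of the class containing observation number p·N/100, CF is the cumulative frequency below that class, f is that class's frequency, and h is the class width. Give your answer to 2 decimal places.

204.23

N = 102; target position k = 70/100 · 102 = 71.4.
Cumulative frequencies: 30, 39, 67, 93, 102.
Observation 71.4 falls in the class 200 – <225.
L = 200, CF = 67, f = 26, h = 25.
P70 = 200 + ((71.4 − 67)/26)·25 = 200 + 4.23077 = 204.231.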